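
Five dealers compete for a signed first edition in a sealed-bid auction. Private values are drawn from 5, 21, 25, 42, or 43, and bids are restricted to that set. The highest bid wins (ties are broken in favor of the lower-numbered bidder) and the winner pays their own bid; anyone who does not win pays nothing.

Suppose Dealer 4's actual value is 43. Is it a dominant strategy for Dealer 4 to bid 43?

Consider the case where Dealer 1 bids 5, Dealer 2 bids 5, Dealer 3 bids 5 and Dealer 5 bids 5.
Truthful bid 43: wins, pays 43, utility 43 - 43 = 0.
Bid 21 instead: wins, pays 21, utility 43 - 21 = 22.
Since 22 > 0, bidding 21 is strictly better here, so truthful bidding is not dominant.

No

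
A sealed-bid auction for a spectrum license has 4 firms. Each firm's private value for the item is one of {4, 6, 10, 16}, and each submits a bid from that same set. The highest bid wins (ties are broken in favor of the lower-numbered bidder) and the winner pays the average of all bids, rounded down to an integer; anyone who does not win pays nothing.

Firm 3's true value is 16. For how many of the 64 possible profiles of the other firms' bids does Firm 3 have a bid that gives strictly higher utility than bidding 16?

Others bid (4, 4, 4): truth gives 9; bid 6 gives 12 > 9. Violating.
Others bid (4, 4, 6): truth gives 9; bid 6 gives 11 > 9. Violating.
Others bid (4, 4, 10): truth gives 8; bid 10 gives 9 > 8. Violating.
Others bid (4, 6, 4): truth gives 9; bid 10 gives 10 > 9. Violating.
Others bid (4, 4, 16): truth gives 6; no alternative beats it.
Others bid (4, 6, 16): truth gives 6; no alternative beats it.
(Checking all 64 profiles: 12 have a profitable deviation, 52 do not.)

12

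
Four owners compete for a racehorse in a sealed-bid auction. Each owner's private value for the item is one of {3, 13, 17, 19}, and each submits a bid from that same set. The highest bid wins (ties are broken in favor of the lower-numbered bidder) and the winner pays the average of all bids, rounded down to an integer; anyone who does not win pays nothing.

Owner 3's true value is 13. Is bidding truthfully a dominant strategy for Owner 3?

Consider the case where Owner 1 bids 3, Owner 2 bids 3 and Owner 4 bids 17.
Truthful bid 13: loses, pays 0, utility 0.
Bid 17 instead: wins, pays 10, utility 13 - 10 = 3.
Since 3 > 0, bidding 17 is strictly better here, so truthful bidding is not dominant.

No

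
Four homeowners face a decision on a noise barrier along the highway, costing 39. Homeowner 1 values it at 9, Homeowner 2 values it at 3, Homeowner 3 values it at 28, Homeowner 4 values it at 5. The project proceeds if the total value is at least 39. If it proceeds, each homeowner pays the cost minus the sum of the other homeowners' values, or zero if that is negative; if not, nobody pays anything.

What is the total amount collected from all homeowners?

Total value 45 ≥ cost 39, so it is built.
Homeowner 1: others sum to 36; max(0, 39 - 36) = 3.
Homeowner 2: others sum to 42; max(0, 39 - 42) = 0.
Homeowner 3: others sum to 17; max(0, 39 - 17) = 22.
Homeowner 4: others sum to 40; max(0, 39 - 40) = 0.
Total collected = 3 + 0 + 22 + 0 = 25.

25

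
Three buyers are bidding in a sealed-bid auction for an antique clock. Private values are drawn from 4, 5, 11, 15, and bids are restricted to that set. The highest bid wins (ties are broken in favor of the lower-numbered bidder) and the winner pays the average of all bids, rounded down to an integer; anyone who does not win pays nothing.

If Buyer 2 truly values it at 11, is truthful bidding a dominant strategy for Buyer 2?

Consider the case where Buyer 1 bids 4 and Buyer 3 bids 4.
Truthful bid 11: wins, pays 6, utility 11 - 6 = 5.
Bid 5 instead: wins, pays 4, utility 11 - 4 = 7.
Since 7 > 5, bidding 5 is strictly better here, so truthful bidding is not dominant.

No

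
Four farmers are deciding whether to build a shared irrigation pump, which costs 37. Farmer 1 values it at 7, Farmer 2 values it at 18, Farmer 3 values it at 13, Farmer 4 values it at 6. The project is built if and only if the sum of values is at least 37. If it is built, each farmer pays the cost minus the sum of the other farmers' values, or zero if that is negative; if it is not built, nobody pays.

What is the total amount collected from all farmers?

Total value 44 ≥ cost 37, so it is built.
Farmer 1: others sum to 37; max(0, 37 - 37) = 0.
Farmer 2: others sum to 26; max(0, 37 - 26) = 11.
Farmer 3: others sum to 31; max(0, 37 - 31) = 6.
Farmer 4: others sum to 38; max(0, 37 - 38) = 0.
Total collected = 0 + 11 + 6 + 0 = 17.

17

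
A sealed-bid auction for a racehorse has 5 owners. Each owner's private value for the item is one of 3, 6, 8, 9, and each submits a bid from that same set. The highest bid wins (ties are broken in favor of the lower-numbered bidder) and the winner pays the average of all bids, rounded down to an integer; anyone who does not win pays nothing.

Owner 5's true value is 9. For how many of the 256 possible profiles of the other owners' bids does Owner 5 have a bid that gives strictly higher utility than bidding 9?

Others bid (3, 3, 3, 3): truth gives 5; bid 6 gives 6 > 5. Violating.
Others bid (3, 6, 6, 6): truth gives 3; bid 8 gives 4 > 3. Violating.
Others bid (6, 3, 6, 6): truth gives 3; bid 8 gives 4 > 3. Violating.
Others bid (6, 6, 3, 6): truth gives 3; bid 8 gives 4 > 3. Violating.
Others bid (3, 3, 3, 6): truth gives 5; no alternative beats it.
Others bid (3, 3, 3, 8): truth gives 4; no alternative beats it.
(Checking all 256 profiles: 5 have a profitable deviation, 251 do not.)

5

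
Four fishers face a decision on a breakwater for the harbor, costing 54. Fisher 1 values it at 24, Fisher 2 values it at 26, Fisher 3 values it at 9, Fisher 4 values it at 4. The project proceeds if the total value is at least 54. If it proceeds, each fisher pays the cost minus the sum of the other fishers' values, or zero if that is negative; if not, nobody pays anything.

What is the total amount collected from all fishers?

Total value 63 ≥ cost 54, so it is built.
Fisher 1: others sum to 39; max(0, 54 - 39) = 15.
Fisher 2: others sum to 37; max(0, 54 - 37) = 17.
Fisher 3: others sum to 54; max(0, 54 - 54) = 0.
Fisher 4: others sum to 59; max(0, 54 - 59) = 0.
Total collected = 15 + 17 + 0 + 0 = 32.

32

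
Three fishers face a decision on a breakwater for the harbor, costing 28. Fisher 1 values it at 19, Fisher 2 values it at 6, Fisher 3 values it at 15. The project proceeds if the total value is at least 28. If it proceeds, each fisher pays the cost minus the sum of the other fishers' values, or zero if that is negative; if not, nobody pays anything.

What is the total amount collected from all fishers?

Total value 40 ≥ cost 28, so it is built.
Fisher 1: others sum to 21; max(0, 28 - 21) = 7.
Fisher 2: others sum to 34; max(0, 28 - 34) = 0.
Fisher 3: others sum to 25; max(0, 28 - 25) = 3.
Total collected = 7 + 0 + 3 = 10.

10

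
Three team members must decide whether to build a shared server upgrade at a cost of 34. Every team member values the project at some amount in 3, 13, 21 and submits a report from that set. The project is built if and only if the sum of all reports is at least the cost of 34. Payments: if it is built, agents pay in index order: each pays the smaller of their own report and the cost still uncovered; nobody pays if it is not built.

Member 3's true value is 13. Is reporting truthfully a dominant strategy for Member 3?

Check each profile of the others' reports and compare truth against every alternative report.
Others report (13, 21): truth gives 13, best alternative gives 13.
Others report (21, 13): truth gives 13, best alternative gives 13.
Others report (21, 21): truth gives 13, best alternative gives 13.
Others report (13, 13): truth gives 5, best alternative gives 5.
Others report (3, 21): truth gives 3, best alternative gives 3.
Others report (21, 3): truth gives 3, best alternative gives 3.
(Remaining 3 profiles checked similarly; truth is weakly best in each.)
In every case the truthful report is at least as good as any alternative, so it is a dominant strategy.

Yes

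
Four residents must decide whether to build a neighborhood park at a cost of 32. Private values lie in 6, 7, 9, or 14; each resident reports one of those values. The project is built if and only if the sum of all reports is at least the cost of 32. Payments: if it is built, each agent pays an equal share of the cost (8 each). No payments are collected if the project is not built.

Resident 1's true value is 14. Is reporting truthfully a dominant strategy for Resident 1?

Yes

Check each profile of the others' reports and compare truth against every alternative report.
Others report (6, 6, 6): truth gives 6, best alternative gives 0.
Others report (6, 6, 7): truth gives 6, best alternative gives 0.
Others report (6, 6, 9): truth gives 6, best alternative gives 0.
Others report (6, 7, 6): truth gives 6, best alternative gives 0.
Others report (6, 7, 7): truth gives 6, best alternative gives 0.
Others report (6, 7, 9): truth gives 6, best alternative gives 0.
(Remaining 58 profiles checked similarly; truth is weakly best in each.)
In every case the truthful report is at least as good as any alternative, so it is a dominant strategy.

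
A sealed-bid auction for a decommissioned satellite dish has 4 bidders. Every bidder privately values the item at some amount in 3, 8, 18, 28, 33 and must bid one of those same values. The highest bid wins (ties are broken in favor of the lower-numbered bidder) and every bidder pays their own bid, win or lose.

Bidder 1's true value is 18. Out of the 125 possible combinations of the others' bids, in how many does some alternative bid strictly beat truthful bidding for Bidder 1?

106

Others bid (3, 3, 3): truth gives 0; bid 3 gives 15 > 0. Violating.
Others bid (3, 3, 8): truth gives 0; bid 8 gives 10 > 0. Violating.
Others bid (3, 3, 28): truth gives -18; bid 3 gives -3 > -18. Violating.
Others bid (3, 3, 33): truth gives -18; bid 3 gives -3 > -18. Violating.
Others bid (3, 3, 18): truth gives 0; no alternative beats it.
Others bid (3, 8, 18): truth gives 0; no alternative beats it.
(Checking all 125 profiles: 106 have a profitable deviation, 19 do not.)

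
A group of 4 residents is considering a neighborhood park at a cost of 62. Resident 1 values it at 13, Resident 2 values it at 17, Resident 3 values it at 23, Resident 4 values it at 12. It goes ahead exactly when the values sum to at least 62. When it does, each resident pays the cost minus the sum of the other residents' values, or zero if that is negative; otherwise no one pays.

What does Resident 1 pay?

Total value 65 ≥ cost 62, so the project is built.
The other residents' values sum to 52.
Cost minus that sum is 62 - 52 = 10.

10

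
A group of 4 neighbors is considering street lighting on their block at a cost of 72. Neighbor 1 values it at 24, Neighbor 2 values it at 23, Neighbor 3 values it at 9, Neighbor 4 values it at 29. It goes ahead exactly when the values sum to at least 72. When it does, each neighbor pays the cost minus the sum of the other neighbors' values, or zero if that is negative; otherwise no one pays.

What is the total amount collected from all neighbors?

Total value 85 ≥ cost 72, so it is built.
Neighbor 1: others sum to 61; max(0, 72 - 61) = 11.
Neighbor 2: others sum to 62; max(0, 72 - 62) = 10.
Neighbor 3: others sum to 76; max(0, 72 - 76) = 0.
Neighbor 4: others sum to 56; max(0, 72 - 56) = 16.
Total collected = 11 + 10 + 0 + 16 = 37.

37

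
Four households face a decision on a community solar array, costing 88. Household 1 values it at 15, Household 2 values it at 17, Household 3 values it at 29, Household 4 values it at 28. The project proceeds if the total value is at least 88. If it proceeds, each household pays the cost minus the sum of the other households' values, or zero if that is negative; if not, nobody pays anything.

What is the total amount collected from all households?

Total value 89 ≥ cost 88, so it is built.
Household 1: others sum to 74; max(0, 88 - 74) = 14.
Household 2: others sum to 72; max(0, 88 - 72) = 16.
Household 3: others sum to 60; max(0, 88 - 60) = 28.
Household 4: others sum to 61; max(0, 88 - 61) = 27.
Total collected = 14 + 16 + 28 + 27 = 85.

85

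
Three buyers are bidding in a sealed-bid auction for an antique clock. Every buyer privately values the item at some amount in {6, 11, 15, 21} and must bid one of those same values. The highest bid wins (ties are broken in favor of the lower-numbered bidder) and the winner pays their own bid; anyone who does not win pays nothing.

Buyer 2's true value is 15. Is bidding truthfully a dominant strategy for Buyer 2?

No

Consider the case where Buyer 1 bids 6 and Buyer 3 bids 6.
Truthful bid 15: wins, pays 15, utility 15 - 15 = 0.
Bid 11 instead: wins, pays 11, utility 15 - 11 = 4.
Since 4 > 0, bidding 11 is strictly better here, so truthful bidding is not dominant.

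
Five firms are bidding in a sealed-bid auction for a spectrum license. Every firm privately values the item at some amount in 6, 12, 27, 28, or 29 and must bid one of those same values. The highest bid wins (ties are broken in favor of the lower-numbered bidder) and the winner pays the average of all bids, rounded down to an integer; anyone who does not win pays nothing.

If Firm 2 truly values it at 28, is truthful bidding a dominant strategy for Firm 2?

No

Consider the case where Firm 1 bids 6, Firm 3 bids 6, Firm 4 bids 6 and Firm 5 bids 6.
Truthful bid 28: wins, pays 10, utility 28 - 10 = 18.
Bid 12 instead: wins, pays 7, utility 28 - 7 = 21.
Since 21 > 18, bidding 12 is strictly better here, so truthful bidding is not dominant.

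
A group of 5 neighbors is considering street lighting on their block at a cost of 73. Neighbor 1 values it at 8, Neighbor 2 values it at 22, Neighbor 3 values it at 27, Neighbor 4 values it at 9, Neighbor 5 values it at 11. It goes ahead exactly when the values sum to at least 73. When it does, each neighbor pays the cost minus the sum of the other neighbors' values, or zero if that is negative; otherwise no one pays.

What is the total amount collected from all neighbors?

Total value 77 ≥ cost 73, so it is built.
Neighbor 1: others sum to 69; max(0, 73 - 69) = 4.
Neighbor 2: others sum to 55; max(0, 73 - 55) = 18.
Neighbor 3: others sum to 50; max(0, 73 - 50) = 23.
Neighbor 4: others sum to 68; max(0, 73 - 68) = 5.
Neighbor 5: others sum to 66; max(0, 73 - 66) = 7.
Total collected = 4 + 18 + 23 + 5 + 7 = 57.

57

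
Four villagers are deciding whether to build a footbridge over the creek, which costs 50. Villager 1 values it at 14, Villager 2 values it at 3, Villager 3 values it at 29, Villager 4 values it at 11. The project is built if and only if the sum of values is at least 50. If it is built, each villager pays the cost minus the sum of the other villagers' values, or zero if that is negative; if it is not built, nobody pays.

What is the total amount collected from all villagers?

33

Total value 57 ≥ cost 50, so it is built.
Villager 1: others sum to 43; max(0, 50 - 43) = 7.
Villager 2: others sum to 54; max(0, 50 - 54) = 0.
Villager 3: others sum to 28; max(0, 50 - 28) = 22.
Villager 4: others sum to 46; max(0, 50 - 46) = 4.
Total collected = 7 + 0 + 22 + 4 = 33.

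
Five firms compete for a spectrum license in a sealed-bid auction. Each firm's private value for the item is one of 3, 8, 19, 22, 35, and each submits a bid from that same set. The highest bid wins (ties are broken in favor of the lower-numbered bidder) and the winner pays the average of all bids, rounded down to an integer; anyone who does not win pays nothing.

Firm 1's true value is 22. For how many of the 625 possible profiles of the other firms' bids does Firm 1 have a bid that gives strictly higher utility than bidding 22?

Others bid (3, 3, 3, 3): truth gives 16; bid 3 gives 19 > 16. Violating.
Others bid (3, 3, 3, 8): truth gives 15; bid 8 gives 17 > 15. Violating.
Others bid (3, 3, 3, 19): truth gives 12; bid 19 gives 13 > 12. Violating.
Others bid (3, 3, 3, 35): truth gives 0; bid 35 gives 7 > 0. Violating.
Others bid (3, 3, 3, 22): truth gives 12; no alternative beats it.
Others bid (3, 3, 8, 22): truth gives 11; no alternative beats it.
(Checking all 625 profiles: 208 have a profitable deviation, 417 do not.)

208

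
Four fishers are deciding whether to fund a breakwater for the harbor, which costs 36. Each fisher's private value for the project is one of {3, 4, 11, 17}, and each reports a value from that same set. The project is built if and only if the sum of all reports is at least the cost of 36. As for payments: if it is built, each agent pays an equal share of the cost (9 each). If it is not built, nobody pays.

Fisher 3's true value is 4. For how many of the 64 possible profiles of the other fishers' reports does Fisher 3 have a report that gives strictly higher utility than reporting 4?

6

Others report (4, 11, 17): truth gives -5; report 3 gives 0 > -5. Violating.
Others report (4, 17, 11): truth gives -5; report 3 gives 0 > -5. Violating.
Others report (11, 4, 17): truth gives -5; report 3 gives 0 > -5. Violating.
Others report (11, 17, 4): truth gives -5; report 3 gives 0 > -5. Violating.
Others report (3, 3, 3): truth gives 0; no alternative beats it.
Others report (3, 3, 4): truth gives 0; no alternative beats it.
(Checking all 64 profiles: 6 have a profitable deviation, 58 do not.)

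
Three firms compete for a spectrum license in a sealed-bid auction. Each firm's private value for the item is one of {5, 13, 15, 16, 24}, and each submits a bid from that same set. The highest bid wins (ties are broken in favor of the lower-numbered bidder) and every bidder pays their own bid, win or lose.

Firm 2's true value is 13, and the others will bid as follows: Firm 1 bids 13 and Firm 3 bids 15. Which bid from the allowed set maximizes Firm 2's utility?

Bid 5: loses but pays 5, utility -5.
Bid 13: loses but pays 13, utility -13.
Bid 15: wins, pays 15, utility 13 - 15 = -2.
Bid 16: wins, pays 16, utility 13 - 16 = -3.
Bid 24: wins, pays 24, utility 13 - 24 = -11.
The best choice is 15 with utility -2.

15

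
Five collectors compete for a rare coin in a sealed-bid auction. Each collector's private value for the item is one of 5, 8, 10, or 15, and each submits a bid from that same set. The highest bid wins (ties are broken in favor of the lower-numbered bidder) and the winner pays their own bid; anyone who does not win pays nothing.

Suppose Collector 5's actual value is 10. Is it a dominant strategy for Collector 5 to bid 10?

Consider the case where Collector 1 bids 5, Collector 2 bids 5, Collector 3 bids 5 and Collector 4 bids 5.
Truthful bid 10: wins, pays 10, utility 10 - 10 = 0.
Bid 8 instead: wins, pays 8, utility 10 - 8 = 2.
Since 2 > 0, bidding 8 is strictly better here, so truthful bidding is not dominant.

No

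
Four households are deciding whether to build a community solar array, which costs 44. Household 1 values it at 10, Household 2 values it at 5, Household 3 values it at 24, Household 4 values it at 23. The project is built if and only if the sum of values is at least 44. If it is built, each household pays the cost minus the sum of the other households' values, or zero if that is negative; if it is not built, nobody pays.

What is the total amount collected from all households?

Total value 62 ≥ cost 44, so it is built.
Household 1: others sum to 52; max(0, 44 - 52) = 0.
Household 2: others sum to 57; max(0, 44 - 57) = 0.
Household 3: others sum to 38; max(0, 44 - 38) = 6.
Household 4: others sum to 39; max(0, 44 - 39) = 5.
Total collected = 0 + 0 + 6 + 5 = 11.

11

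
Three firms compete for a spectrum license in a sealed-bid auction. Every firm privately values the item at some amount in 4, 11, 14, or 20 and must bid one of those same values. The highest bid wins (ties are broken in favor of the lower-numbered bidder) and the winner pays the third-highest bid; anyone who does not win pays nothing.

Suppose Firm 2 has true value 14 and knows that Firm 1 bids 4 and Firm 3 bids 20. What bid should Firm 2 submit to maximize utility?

Bid 4: loses, pays 0, utility 0.
Bid 11: loses, pays 0, utility 0.
Bid 14: loses, pays 0, utility 0.
Bid 20: wins, pays 4, utility 14 - 4 = 10.
The best choice is 20 with utility 10.

20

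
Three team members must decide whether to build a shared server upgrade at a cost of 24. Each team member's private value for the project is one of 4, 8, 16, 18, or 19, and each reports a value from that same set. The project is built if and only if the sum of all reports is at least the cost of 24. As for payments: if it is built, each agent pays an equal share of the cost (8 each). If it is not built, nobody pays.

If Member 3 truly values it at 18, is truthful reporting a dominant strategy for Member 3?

Yes

Check each profile of the others' reports and compare truth against every alternative report.
Others report (4, 4): truth gives 10, best alternative gives 10.
Others report (4, 8): truth gives 10, best alternative gives 10.
Others report (4, 16): truth gives 10, best alternative gives 10.
Others report (4, 18): truth gives 10, best alternative gives 10.
Others report (4, 19): truth gives 10, best alternative gives 10.
Others report (8, 4): truth gives 10, best alternative gives 10.
(Remaining 19 profiles checked similarly; truth is weakly best in each.)
In every case the truthful report is at least as good as any alternative, so it is a dominant strategy.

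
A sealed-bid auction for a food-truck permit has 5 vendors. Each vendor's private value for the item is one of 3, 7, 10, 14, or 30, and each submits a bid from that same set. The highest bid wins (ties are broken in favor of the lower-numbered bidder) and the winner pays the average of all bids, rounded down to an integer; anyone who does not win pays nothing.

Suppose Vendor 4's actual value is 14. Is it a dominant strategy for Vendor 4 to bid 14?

No

Consider the case where Vendor 1 bids 3, Vendor 2 bids 3, Vendor 3 bids 3 and Vendor 5 bids 3.
Truthful bid 14: wins, pays 5, utility 14 - 5 = 9.
Bid 7 instead: wins, pays 3, utility 14 - 3 = 11.
Since 11 > 9, bidding 7 is strictly better here, so truthful bidding is not dominant.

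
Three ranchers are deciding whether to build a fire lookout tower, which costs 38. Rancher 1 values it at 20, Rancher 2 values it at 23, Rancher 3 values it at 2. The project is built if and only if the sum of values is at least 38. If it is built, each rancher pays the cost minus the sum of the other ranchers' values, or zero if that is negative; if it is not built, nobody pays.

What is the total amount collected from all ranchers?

29

Total value 45 ≥ cost 38, so it is built.
Rancher 1: others sum to 25; max(0, 38 - 25) = 13.
Rancher 2: others sum to 22; max(0, 38 - 22) = 16.
Rancher 3: others sum to 43; max(0, 38 - 43) = 0.
Total collected = 13 + 16 + 0 = 29.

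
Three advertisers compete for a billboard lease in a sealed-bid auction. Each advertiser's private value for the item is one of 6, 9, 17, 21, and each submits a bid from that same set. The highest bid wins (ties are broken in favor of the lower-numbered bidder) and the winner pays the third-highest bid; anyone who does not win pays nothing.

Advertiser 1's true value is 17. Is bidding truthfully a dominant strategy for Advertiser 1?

Consider the case where Advertiser 2 bids 6 and Advertiser 3 bids 21.
Truthful bid 17: loses, pays 0, utility 0.
Bid 21 instead: wins, pays 6, utility 17 - 6 = 11.
Since 11 > 0, bidding 21 is strictly better here, so truthful bidding is not dominant.

No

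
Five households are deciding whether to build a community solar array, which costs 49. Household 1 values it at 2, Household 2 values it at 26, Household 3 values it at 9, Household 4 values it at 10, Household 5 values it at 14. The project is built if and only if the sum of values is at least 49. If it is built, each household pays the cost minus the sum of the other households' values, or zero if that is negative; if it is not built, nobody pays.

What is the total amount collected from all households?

Total value 61 ≥ cost 49, so it is built.
Household 1: others sum to 59; max(0, 49 - 59) = 0.
Household 2: others sum to 35; max(0, 49 - 35) = 14.
Household 3: others sum to 52; max(0, 49 - 52) = 0.
Household 4: others sum to 51; max(0, 49 - 51) = 0.
Household 5: others sum to 47; max(0, 49 - 47) = 2.
Total collected = 0 + 14 + 0 + 0 + 2 = 16.

16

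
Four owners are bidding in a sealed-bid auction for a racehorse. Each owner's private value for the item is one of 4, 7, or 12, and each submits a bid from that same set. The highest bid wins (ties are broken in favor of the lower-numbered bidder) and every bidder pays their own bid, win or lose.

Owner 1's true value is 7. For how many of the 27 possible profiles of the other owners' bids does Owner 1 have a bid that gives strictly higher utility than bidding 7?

Others bid (4, 4, 4): truth gives 0; bid 4 gives 3 > 0. Violating.
Others bid (4, 4, 12): truth gives -7; bid 4 gives -4 > -7. Violating.
Others bid (4, 7, 12): truth gives -7; bid 4 gives -4 > -7. Violating.
Others bid (4, 12, 4): truth gives -7; bid 4 gives -4 > -7. Violating.
Others bid (4, 4, 7): truth gives 0; no alternative beats it.
Others bid (4, 7, 4): truth gives 0; no alternative beats it.
(Checking all 27 profiles: 20 have a profitable deviation, 7 do not.)

20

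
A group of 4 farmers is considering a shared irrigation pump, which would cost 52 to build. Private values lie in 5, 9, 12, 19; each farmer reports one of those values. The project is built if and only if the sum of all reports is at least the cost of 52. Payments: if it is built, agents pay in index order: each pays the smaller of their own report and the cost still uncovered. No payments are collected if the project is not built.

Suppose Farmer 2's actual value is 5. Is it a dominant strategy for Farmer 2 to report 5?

Yes

Check each profile of the others' reports and compare truth against every alternative report.
Others report (5, 19, 19): truth gives 0, best alternative gives -4.
Others report (9, 19, 19): truth gives 0, best alternative gives -4.
Others report (12, 12, 19): truth gives 0, best alternative gives -4.
Others report (12, 19, 12): truth gives 0, best alternative gives -4.
Others report (12, 19, 19): truth gives 0, best alternative gives -4.
Others report (19, 5, 19): truth gives 0, best alternative gives -4.
(Remaining 58 profiles checked similarly; truth is weakly best in each.)
In every case the truthful report is at least as good as any alternative, so it is a dominant strategy.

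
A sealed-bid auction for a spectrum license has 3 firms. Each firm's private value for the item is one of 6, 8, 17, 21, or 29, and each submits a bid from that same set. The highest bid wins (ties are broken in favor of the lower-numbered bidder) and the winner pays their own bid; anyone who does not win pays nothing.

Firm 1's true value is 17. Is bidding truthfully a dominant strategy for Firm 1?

No

Consider the case where Firm 2 bids 6 and Firm 3 bids 6.
Truthful bid 17: wins, pays 17, utility 17 - 17 = 0.
Bid 6 instead: wins, pays 6, utility 17 - 6 = 11.
Since 11 > 0, bidding 6 is strictly better here, so truthful bidding is not dominant.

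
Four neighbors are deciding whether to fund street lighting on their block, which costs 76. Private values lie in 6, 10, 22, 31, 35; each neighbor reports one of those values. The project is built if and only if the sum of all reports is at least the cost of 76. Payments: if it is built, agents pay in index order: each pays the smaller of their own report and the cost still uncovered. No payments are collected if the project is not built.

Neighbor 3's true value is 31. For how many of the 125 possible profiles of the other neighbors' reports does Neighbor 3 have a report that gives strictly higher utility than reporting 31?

74

Others report (6, 22, 31): truth gives 0; report 22 gives 9 > 0. Violating.
Others report (6, 22, 35): truth gives 0; report 22 gives 9 > 0. Violating.
Others report (6, 31, 22): truth gives 0; report 22 gives 9 > 0. Violating.
Others report (6, 31, 31): truth gives 0; report 10 gives 21 > 0. Violating.
Others report (6, 6, 6): truth gives 0; no alternative beats it.
Others report (6, 6, 10): truth gives 0; no alternative beats it.
(Checking all 125 profiles: 74 have a profitable deviation, 51 do not.)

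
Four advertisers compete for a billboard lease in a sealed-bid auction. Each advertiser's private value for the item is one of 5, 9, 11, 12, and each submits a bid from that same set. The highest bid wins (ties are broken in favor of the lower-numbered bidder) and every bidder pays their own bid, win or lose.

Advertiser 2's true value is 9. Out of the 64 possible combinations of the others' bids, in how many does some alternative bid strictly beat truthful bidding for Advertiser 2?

60

Others bid (5, 5, 11): truth gives -9; bid 11 gives -2 > -9. Violating.
Others bid (5, 5, 12): truth gives -9; bid 12 gives -3 > -9. Violating.
Others bid (5, 9, 11): truth gives -9; bid 11 gives -2 > -9. Violating.
Others bid (5, 9, 12): truth gives -9; bid 12 gives -3 > -9. Violating.
Others bid (5, 5, 5): truth gives 0; no alternative beats it.
Others bid (5, 5, 9): truth gives 0; no alternative beats it.
(Checking all 64 profiles: 60 have a profitable deviation, 4 do not.)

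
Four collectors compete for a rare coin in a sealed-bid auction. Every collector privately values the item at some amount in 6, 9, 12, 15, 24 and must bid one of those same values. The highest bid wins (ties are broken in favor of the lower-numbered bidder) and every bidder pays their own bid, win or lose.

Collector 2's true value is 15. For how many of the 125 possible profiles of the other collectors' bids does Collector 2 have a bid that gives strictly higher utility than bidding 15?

95

Others bid (6, 6, 6): truth gives 0; bid 9 gives 6 > 0. Violating.
Others bid (6, 6, 9): truth gives 0; bid 9 gives 6 > 0. Violating.
Others bid (6, 6, 12): truth gives 0; bid 12 gives 3 > 0. Violating.
Others bid (6, 6, 24): truth gives -15; bid 6 gives -6 > -15. Violating.
Others bid (6, 6, 15): truth gives 0; no alternative beats it.
Others bid (6, 9, 15): truth gives 0; no alternative beats it.
(Checking all 125 profiles: 95 have a profitable deviation, 30 do not.)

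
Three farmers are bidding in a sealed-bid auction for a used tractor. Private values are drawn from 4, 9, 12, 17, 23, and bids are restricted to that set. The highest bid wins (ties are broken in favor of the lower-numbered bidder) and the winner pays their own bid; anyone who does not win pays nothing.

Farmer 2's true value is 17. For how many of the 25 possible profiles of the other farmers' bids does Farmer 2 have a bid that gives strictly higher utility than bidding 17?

Others bid (4, 4): truth gives 0; bid 9 gives 8 > 0. Violating.
Others bid (4, 9): truth gives 0; bid 9 gives 8 > 0. Violating.
Others bid (4, 12): truth gives 0; bid 12 gives 5 > 0. Violating.
Others bid (9, 4): truth gives 0; bid 12 gives 5 > 0. Violating.
Others bid (4, 17): truth gives 0; no alternative beats it.
Others bid (4, 23): truth gives 0; no alternative beats it.
(Checking all 25 profiles: 6 have a profitable deviation, 19 do not.)

6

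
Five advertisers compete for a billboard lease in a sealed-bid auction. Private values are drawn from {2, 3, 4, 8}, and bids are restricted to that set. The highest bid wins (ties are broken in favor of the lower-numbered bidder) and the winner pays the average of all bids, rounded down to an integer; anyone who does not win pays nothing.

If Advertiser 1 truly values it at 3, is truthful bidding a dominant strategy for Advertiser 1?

Consider the case where Advertiser 2 bids 2, Advertiser 3 bids 2, Advertiser 4 bids 2 and Advertiser 5 bids 4.
Truthful bid 3: loses, pays 0, utility 0.
Bid 4 instead: wins, pays 2, utility 3 - 2 = 1.
Since 1 > 0, bidding 4 is strictly better here, so truthful bidding is not dominant.

No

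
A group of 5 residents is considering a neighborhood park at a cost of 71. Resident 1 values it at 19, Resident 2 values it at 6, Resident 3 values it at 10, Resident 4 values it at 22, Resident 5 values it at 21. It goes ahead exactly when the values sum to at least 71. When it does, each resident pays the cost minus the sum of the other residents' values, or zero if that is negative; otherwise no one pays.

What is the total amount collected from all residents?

44

Total value 78 ≥ cost 71, so it is built.
Resident 1: others sum to 59; max(0, 71 - 59) = 12.
Resident 2: others sum to 72; max(0, 71 - 72) = 0.
Resident 3: others sum to 68; max(0, 71 - 68) = 3.
Resident 4: others sum to 56; max(0, 71 - 56) = 15.
Resident 5: others sum to 57; max(0, 71 - 57) = 14.
Total collected = 12 + 0 + 3 + 15 + 14 = 44.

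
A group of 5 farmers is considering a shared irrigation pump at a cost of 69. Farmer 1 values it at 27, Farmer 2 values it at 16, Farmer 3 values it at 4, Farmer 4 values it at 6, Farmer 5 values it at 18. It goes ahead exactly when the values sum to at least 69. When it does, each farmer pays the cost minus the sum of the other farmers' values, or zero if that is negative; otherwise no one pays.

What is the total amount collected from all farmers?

61

Total value 71 ≥ cost 69, so it is built.
Farmer 1: others sum to 44; max(0, 69 - 44) = 25.
Farmer 2: others sum to 55; max(0, 69 - 55) = 14.
Farmer 3: others sum to 67; max(0, 69 - 67) = 2.
Farmer 4: others sum to 65; max(0, 69 - 65) = 4.
Farmer 5: others sum to 53; max(0, 69 - 53) = 16.
Total collected = 25 + 14 + 2 + 4 + 16 = 61.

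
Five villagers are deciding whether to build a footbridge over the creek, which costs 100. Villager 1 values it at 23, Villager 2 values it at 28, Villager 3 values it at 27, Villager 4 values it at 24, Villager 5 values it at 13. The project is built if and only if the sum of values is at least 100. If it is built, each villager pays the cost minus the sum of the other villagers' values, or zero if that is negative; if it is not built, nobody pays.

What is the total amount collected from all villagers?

42

Total value 115 ≥ cost 100, so it is built.
Villager 1: others sum to 92; max(0, 100 - 92) = 8.
Villager 2: others sum to 87; max(0, 100 - 87) = 13.
Villager 3: others sum to 88; max(0, 100 - 88) = 12.
Villager 4: others sum to 91; max(0, 100 - 91) = 9.
Villager 5: others sum to 102; max(0, 100 - 102) = 0.
Total collected = 8 + 13 + 12 + 9 + 0 = 42.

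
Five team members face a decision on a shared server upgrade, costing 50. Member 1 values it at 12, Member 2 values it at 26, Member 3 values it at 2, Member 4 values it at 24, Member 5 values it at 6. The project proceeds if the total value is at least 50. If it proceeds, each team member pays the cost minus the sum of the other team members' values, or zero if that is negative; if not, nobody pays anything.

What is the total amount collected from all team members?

Total value 70 ≥ cost 50, so it is built.
Member 1: others sum to 58; max(0, 50 - 58) = 0.
Member 2: others sum to 44; max(0, 50 - 44) = 6.
Member 3: others sum to 68; max(0, 50 - 68) = 0.
Member 4: others sum to 46; max(0, 50 - 46) = 4.
Member 5: others sum to 64; max(0, 50 - 64) = 0.
Total collected = 0 + 6 + 0 + 4 + 0 = 10.

10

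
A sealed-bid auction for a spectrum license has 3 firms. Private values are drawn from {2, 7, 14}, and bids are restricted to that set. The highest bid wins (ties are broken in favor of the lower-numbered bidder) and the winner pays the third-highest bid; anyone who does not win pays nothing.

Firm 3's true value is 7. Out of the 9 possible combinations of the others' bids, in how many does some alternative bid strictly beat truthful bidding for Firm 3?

Others bid (2, 7): truth gives 0; bid 14 gives 5 > 0. Violating.
Others bid (7, 2): truth gives 0; bid 14 gives 5 > 0. Violating.
Others bid (2, 2): truth gives 5; no alternative beats it.
Others bid (2, 14): truth gives 0; no alternative beats it.
(Checking all 9 profiles: 2 have a profitable deviation, 7 do not.)

2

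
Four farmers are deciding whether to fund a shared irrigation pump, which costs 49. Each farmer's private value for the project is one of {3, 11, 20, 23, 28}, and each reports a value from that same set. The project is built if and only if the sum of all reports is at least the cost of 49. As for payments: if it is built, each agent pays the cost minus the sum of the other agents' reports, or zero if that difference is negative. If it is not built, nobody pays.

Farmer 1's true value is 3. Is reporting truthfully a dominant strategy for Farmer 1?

Check each profile of the others' reports and compare truth against every alternative report.
Others report (3, 11, 28): truth gives 0, best alternative gives -4.
Others report (3, 28, 11): truth gives 0, best alternative gives -4.
Others report (11, 3, 28): truth gives 0, best alternative gives -4.
Others report (11, 11, 20): truth gives 0, best alternative gives -4.
Others report (11, 20, 11): truth gives 0, best alternative gives -4.
Others report (11, 28, 3): truth gives 0, best alternative gives -4.
(Remaining 119 profiles checked similarly; truth is weakly best in each.)
In every case the truthful report is at least as good as any alternative, so it is a dominant strategy.

Yes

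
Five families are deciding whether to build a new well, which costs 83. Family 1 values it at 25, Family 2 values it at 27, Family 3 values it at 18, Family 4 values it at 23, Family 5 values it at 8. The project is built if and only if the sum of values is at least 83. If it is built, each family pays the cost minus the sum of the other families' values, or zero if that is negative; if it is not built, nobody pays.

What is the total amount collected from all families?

Total value 101 ≥ cost 83, so it is built.
Family 1: others sum to 76; max(0, 83 - 76) = 7.
Family 2: others sum to 74; max(0, 83 - 74) = 9.
Family 3: others sum to 83; max(0, 83 - 83) = 0.
Family 4: others sum to 78; max(0, 83 - 78) = 5.
Family 5: others sum to 93; max(0, 83 - 93) = 0.
Total collected = 7 + 9 + 0 + 5 + 0 = 21.

21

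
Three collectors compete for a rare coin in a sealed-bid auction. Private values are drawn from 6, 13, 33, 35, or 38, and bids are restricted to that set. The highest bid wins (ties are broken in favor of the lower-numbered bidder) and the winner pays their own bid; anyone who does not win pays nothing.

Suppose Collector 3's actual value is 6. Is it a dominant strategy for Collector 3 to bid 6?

Yes

Check each profile of the others' bids and compare truth against every alternative bid.
Others bid (6, 6): truth gives 0, best alternative gives -7.
Others bid (6, 13): truth gives 0, best alternative gives 0.
Others bid (6, 33): truth gives 0, best alternative gives 0.
Others bid (6, 35): truth gives 0, best alternative gives 0.
Others bid (6, 38): truth gives 0, best alternative gives 0.
Others bid (13, 6): truth gives 0, best alternative gives 0.
(Remaining 19 profiles checked similarly; truth is weakly best in each.)
In every case the truthful bid is at least as good as any alternative, so it is a dominant strategy.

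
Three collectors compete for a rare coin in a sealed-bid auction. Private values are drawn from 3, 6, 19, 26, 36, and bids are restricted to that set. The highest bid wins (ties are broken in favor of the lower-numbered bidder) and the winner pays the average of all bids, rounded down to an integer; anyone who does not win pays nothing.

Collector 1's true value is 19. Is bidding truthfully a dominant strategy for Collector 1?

No

Consider the case where Collector 2 bids 3 and Collector 3 bids 3.
Truthful bid 19: wins, pays 8, utility 19 - 8 = 11.
Bid 3 instead: wins, pays 3, utility 19 - 3 = 16.
Since 16 > 11, bidding 3 is strictly better here, so truthful bidding is not dominant.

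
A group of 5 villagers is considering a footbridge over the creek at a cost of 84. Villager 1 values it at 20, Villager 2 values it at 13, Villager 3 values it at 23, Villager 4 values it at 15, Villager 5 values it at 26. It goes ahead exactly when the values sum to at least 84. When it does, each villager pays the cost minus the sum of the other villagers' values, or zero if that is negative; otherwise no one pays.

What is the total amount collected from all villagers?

32

Total value 97 ≥ cost 84, so it is built.
Villager 1: others sum to 77; max(0, 84 - 77) = 7.
Villager 2: others sum to 84; max(0, 84 - 84) = 0.
Villager 3: others sum to 74; max(0, 84 - 74) = 10.
Villager 4: others sum to 82; max(0, 84 - 82) = 2.
Villager 5: others sum to 71; max(0, 84 - 71) = 13.
Total collected = 7 + 0 + 10 + 2 + 13 = 32.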